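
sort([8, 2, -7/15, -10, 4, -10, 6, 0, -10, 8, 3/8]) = [-10, -10, -10, -7/15, 0, 3/8, 2, 4, 6, 8, 8]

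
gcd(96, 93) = 3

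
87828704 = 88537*992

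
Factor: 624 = 2^4 * 3^1 * 13^1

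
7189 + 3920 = 11109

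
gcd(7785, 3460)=865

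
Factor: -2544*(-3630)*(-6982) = -1*2^6*3^2*5^1*11^2*53^1*3491^1 = -64476815040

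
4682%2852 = 1830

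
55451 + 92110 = 147561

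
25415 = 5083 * 5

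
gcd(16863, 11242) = 5621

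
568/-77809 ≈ -0.00730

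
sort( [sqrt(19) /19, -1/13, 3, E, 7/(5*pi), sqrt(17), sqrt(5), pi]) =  [-1/13, sqrt(19) /19, 7/(5*pi), sqrt(5), E, 3, pi, sqrt(17)]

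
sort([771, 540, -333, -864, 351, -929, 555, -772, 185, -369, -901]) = [-929, -901, -864, -772, -369, -333, 185, 351, 540, 555, 771]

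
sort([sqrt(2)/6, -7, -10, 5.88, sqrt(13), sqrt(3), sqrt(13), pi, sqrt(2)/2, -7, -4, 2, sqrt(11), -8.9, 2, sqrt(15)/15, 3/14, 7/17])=[-10, -8.9, -7, -7, -4, 3/14, sqrt(2)/6, sqrt(15)/15, 7/17, sqrt(2)/2, sqrt(3), 2, 2, pi, sqrt(11), sqrt(13), sqrt(13), 5.88]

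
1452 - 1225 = 227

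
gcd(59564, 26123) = 1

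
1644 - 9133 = -7489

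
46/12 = 3 + 5/6 ≈ 3.83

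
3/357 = 1/119 ≈ 0.00840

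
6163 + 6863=13026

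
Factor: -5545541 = -1 * 2333^1 * 2377^1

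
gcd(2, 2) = 2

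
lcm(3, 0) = 0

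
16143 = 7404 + 8739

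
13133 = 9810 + 3323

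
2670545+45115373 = 47785918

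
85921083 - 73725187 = 12195896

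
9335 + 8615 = 17950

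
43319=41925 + 1394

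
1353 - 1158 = 195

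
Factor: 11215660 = 2^2*5^1*560783^1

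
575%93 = 17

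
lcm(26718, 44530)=133590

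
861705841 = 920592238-58886397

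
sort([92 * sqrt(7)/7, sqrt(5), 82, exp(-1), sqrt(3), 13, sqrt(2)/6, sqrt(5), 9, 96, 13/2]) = [sqrt(2)/6, exp(-1), sqrt(3), sqrt(5), sqrt(5), 13/2, 9, 13, 92 * sqrt(7)/7, 82, 96]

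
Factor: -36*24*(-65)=2^5*3^3*5^1*13^1=56160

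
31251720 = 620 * 50406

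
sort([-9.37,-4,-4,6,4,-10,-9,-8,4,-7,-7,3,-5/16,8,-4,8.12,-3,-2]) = [-10,-9.37,-9,-8,-7,-7,-4,-4,-4,-3,-2,-5/16,3,4,4,6,8,8.12]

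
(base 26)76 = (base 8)274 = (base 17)b1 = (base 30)68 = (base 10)188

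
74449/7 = 10635 + 4/7 ≈ 10635.57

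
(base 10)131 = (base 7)245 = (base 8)203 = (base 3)11212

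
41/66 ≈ 0.621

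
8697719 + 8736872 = 17434591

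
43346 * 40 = 1733840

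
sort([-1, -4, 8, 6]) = [-4, -1, 6, 8]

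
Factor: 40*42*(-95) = -1*2^4*3^1*5^2*7^1*19^1 = -159600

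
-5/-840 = 1/168 ≈ 0.00595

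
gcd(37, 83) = 1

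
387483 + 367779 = 755262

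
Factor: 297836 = 2^2 * 7^1 * 11^1 * 967^1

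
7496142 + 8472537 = 15968679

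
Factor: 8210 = 2^1 * 5^1 * 821^1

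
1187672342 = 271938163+915734179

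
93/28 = 3+9/28 ≈ 3.32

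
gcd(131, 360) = 1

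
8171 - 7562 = 609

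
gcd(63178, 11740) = 2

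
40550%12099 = 4253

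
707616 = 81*8736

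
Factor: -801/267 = -1*3^1 = -3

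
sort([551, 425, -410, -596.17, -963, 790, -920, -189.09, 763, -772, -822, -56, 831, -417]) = [-963, -920, -822, -772, -596.17, -417, -410, -189.09, -56, 425, 551, 763, 790, 831]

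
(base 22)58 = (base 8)166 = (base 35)3d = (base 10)118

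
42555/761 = 55+700/761 ≈ 55.92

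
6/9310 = 3/4655≈0.000644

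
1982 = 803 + 1179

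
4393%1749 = 895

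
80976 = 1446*56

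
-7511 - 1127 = -8638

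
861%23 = 10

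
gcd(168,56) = 56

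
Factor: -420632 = -1*2^3*52579^1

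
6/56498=3/28249 ≈ 0.000106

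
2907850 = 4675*622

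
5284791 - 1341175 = 3943616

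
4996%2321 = 354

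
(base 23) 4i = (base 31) 3h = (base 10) 110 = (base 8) 156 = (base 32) 3e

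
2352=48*49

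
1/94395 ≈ 0.0000106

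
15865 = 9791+6074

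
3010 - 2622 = 388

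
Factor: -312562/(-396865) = 2^1*5^(-1)*7^(-1)*23^(-1)*317^1 = 634/805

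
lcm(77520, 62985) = 1007760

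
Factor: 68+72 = 2^2*5^1*7^1 = 140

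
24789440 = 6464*3835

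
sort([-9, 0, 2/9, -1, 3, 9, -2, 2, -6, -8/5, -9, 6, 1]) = [-9, -9, -6, -2, -8/5, -1, 0, 2/9, 1, 2, 3, 6, 9]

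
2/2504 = 1/1252 ≈ 0.000799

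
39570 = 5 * 7914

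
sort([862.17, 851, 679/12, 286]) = [679/12, 286, 851, 862.17]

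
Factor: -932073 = -1 * 3^1 * 97^1 * 3203^1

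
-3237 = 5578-8815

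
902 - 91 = 811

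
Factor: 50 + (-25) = 5^2 = 25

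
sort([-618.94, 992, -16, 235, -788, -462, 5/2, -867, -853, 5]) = [-867, -853, -788, -618.94, -462, -16, 5/2, 5, 235, 992]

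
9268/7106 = 4634/3553 ≈ 1.30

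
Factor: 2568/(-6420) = -1*2^1*5^(-1) = -2/5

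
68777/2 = 34388 + 1/2 = 34388.50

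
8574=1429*6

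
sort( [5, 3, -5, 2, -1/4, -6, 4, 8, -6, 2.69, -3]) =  [-6, -6, -5, -3, -1/4, 2, 2.69, 3, 4, 5, 8]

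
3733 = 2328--1405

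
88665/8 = 11083 + 1/8 ≈ 11083.13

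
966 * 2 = 1932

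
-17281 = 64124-81405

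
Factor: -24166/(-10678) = 19^(-1)*43^1 = 43/19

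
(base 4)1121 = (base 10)89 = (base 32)2p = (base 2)1011001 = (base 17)54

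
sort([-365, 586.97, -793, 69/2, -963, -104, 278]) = [-963, -793, -365, -104, 69/2, 278, 586.97]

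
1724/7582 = 862/3791 ≈ 0.227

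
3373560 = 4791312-1417752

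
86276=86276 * 1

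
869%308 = 253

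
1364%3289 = 1364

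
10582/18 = 5291/9 ≈ 587.89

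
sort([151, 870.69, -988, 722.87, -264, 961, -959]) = [-988, -959, -264, 151, 722.87, 870.69, 961]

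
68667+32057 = 100724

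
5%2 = 1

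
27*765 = 20655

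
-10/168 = -5/84≈-0.0595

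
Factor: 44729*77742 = 2^1*3^2*7^1*617^1*44729^1 = 3477321918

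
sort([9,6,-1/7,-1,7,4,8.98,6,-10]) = [-10,-1,-1/7,4,6,6,7,8.98,9]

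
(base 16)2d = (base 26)1j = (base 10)45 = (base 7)63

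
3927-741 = 3186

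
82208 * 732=60176256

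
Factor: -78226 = -1 * 2^1 * 39113^1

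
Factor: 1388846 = 2^1*97^1*7159^1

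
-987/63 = -15 - 2/3 ≈ -15.67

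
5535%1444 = 1203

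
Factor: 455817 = 3^1*151939^1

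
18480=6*3080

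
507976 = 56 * 9071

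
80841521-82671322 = -1829801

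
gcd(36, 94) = 2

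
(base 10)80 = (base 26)32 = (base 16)50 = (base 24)38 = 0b1010000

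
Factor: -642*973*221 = -1*2^1*3^1*7^1*13^1*17^1*107^1*139^1 = -138051186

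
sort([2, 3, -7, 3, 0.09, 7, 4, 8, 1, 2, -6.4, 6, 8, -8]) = [-8, -7, -6.4, 0.09, 1, 2, 2, 3, 3, 4, 6, 7, 8, 8]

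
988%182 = 78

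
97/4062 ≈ 0.0239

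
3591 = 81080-77489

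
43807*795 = 34826565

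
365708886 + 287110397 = 652819283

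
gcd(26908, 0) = 26908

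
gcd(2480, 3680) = 80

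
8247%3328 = 1591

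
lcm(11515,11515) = 11515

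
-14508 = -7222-7286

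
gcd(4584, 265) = 1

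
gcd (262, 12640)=2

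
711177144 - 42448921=668728223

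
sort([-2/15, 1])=[-2/15, 1]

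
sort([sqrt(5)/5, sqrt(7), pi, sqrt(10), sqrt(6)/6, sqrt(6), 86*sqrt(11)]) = [sqrt(6)/6, sqrt(5)/5, sqrt(6), sqrt(7), pi, sqrt(10), 86*sqrt(11)]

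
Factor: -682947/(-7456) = 2^(-5) * 3^2 * 233^(-1) * 75883^1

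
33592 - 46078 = -12486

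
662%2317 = 662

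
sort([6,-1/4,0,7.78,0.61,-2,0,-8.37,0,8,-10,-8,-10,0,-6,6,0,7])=[-10,-10,-8.37,-8,-6,-2,-1/4,0,0,0,0,0,0.61,6,6,7,7.78,8]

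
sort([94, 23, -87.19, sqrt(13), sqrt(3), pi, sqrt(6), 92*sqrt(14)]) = [-87.19, sqrt(3), sqrt(6), pi, sqrt(13), 23, 94, 92*sqrt(14)]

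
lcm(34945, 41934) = 209670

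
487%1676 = 487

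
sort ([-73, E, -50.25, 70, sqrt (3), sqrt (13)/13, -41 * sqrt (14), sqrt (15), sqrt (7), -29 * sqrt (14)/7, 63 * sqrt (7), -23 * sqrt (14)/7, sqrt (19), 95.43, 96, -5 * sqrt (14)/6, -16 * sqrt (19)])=[-41 * sqrt (14), -73, -16 * sqrt (19), -50.25, -29 * sqrt (14)/7, -23 * sqrt (14)/7, -5 * sqrt (14)/6, sqrt (13)/13, sqrt (3), sqrt (7), E, sqrt (15), sqrt (19), 70, 95.43, 96, 63 * sqrt (7)]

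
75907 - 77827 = -1920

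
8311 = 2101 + 6210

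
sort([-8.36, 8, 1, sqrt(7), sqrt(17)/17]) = [-8.36, sqrt(17)/17, 1, sqrt(7), 8]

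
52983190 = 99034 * 535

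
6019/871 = 6 + 61/67 ≈ 6.91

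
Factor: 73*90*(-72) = -1*2^4*3^4*5^1*73^1 = -473040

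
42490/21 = 2023 + 1/3 ≈ 2023.33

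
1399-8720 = -7321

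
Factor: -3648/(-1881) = 2^6*3^(-1)*11^(-1) = 64/33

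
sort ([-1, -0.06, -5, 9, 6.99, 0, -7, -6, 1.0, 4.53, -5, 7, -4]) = [-7, -6, -5, -5, -4, -1, -0.06, 0, 1.0, 4.53, 6.99, 7, 9]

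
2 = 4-2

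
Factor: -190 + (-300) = -1*2^1*5^1*7^2 = -490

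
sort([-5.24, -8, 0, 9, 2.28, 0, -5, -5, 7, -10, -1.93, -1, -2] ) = [-10, -8, -5.24, -5, -5, -2, -1.93, -1, 0, 0, 2.28, 7, 9] 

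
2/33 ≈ 0.0606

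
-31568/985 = -32 - 48/985 ≈ -32.05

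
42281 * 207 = 8752167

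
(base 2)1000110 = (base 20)3a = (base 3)2121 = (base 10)70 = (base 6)154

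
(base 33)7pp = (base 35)6w3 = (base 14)3133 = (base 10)8473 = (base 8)20431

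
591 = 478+113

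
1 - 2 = -1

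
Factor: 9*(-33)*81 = -1*3^7*11^1 = -24057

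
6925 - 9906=-2981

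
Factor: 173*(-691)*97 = -1*97^1*173^1*691^1 = -11595671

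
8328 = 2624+5704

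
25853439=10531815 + 15321624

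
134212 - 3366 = 130846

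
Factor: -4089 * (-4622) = 2^1 * 3^1 * 29^1 * 47^1 * 2311^1 = 18899358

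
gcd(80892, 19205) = 1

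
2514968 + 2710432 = 5225400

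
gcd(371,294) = 7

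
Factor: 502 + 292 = 2^1 * 397^1 = 794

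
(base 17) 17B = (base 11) 351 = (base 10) 419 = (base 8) 643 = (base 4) 12203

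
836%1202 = 836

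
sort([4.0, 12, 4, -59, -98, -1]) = [-98, -59, -1, 4.0, 4, 12]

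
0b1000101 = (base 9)76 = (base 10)69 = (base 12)59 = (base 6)153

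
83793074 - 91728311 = -7935237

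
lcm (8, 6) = 24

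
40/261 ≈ 0.153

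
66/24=2 + 3/4=2.75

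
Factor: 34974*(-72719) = -1*2^1*3^2*29^1*67^1*72719^1 = -2543274306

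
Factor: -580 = -1*2^2*5^1*29^1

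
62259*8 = 498072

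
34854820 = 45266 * 770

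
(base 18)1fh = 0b1001100011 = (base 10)611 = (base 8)1143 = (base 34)hx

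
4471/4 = 1117 + 3/4 = 1117.75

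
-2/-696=1/348 ≈ 0.00287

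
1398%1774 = 1398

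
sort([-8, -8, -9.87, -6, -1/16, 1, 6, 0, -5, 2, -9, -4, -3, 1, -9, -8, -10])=[-10, -9.87, -9, -9, -8, -8, -8, -6, -5, -4, -3, -1/16, 0, 1, 1, 2, 6]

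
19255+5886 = 25141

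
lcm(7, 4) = 28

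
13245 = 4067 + 9178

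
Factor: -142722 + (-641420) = -1*2^1*17^1*23063^1 = -784142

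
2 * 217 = 434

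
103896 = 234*444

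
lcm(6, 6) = 6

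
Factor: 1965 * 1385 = 3^1 * 5^2 * 131^1 * 277^1 = 2721525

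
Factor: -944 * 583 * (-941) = 2^4 * 11^1 * 53^1 * 59^1 * 941^1 = 517881232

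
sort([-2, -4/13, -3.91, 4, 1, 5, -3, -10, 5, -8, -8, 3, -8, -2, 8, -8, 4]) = [-10, -8, -8, -8, -8, -3.91, -3, -2, -2, -4/13, 1, 3, 4, 4, 5, 5, 8]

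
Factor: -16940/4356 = -1 * 3^(-2) * 5^1 * 7^1 = -35/9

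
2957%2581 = 376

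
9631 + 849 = 10480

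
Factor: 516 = 2^2 * 3^1 * 43^1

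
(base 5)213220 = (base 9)11022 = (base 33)6nh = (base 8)16216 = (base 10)7310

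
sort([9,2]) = [2,9]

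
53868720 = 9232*5835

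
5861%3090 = 2771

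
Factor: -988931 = -1*19^1*23^1*31^1*73^1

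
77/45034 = 7/4094 ≈ 0.00171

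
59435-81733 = -22298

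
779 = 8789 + -8010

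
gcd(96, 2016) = 96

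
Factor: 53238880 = 2^5 * 5^1 * 332743^1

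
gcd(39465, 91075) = 5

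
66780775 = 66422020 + 358755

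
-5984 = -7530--1546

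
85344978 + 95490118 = 180835096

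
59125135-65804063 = -6678928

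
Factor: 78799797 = 3^7*137^1*263^1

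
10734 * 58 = 622572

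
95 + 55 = 150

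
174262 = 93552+80710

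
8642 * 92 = 795064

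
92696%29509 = 4169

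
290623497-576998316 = -286374819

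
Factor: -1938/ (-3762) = 3^ (-1)*11^ (-1)*17^1 = 17/33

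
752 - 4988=-4236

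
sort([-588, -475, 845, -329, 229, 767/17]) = [-588, -475, -329, 767/17, 229, 845]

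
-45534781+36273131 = -9261650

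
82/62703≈0.00131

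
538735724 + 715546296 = 1254282020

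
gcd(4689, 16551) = 9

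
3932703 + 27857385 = 31790088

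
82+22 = 104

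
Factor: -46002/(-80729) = 2^1 * 3^1 * 17^1 * 179^(-1) = 102/179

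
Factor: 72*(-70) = -1*2^4*3^2*5^1*7^1 = -5040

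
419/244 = 1 + 175/244 ≈ 1.72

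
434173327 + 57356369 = 491529696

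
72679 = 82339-9660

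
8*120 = 960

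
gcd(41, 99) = 1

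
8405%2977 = 2451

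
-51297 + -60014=-111311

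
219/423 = 73/141 ≈ 0.518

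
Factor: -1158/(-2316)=2^(-1)=1/2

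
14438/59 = 244 + 42/59 ≈ 244.71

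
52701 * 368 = 19393968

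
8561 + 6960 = 15521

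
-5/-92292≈0.0000542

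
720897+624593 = 1345490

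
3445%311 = 24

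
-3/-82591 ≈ 0.0000363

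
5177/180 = 28 + 137/180≈28.76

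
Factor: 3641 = 11^1 * 331^1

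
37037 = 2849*13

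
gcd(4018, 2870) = 574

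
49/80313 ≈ 0.000610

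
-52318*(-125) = 6539750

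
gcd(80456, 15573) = 1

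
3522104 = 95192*37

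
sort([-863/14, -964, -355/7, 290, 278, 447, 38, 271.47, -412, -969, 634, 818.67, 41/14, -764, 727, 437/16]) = [-969, -964, -764, -412, -863/14, -355/7, 41/14, 437/16, 38, 271.47, 278, 290, 447, 634, 727, 818.67]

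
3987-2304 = 1683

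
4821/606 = 1607/202 ≈ 7.96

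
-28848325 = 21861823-50710148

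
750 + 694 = 1444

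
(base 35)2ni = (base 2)110011001001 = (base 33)306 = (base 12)1a89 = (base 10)3273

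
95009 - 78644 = 16365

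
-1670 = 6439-8109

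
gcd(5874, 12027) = 3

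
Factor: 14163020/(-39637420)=-1*19^(-1)*29^1*24419^1*104309^(-1)=-708151/1981871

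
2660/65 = 40 + 12/13 ≈ 40.92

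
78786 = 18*4377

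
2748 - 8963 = -6215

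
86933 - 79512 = 7421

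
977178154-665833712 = 311344442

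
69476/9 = 7719 + 5/9 ≈ 7719.56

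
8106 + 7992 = 16098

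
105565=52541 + 53024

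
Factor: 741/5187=7^(-1)=1/7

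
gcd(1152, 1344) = 192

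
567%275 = 17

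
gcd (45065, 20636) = 1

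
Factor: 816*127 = 2^4*3^1*17^1*127^1 = 103632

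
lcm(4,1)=4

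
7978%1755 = 958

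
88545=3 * 29515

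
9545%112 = 25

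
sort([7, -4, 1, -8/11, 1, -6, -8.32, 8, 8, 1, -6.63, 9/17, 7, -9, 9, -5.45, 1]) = [-9, -8.32, -6.63, -6, -5.45, -4, -8/11, 9/17, 1, 1, 1, 1, 7, 7, 8, 8, 9]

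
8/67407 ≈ 0.000119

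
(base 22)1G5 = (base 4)31021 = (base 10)841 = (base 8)1511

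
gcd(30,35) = 5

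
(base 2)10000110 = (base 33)42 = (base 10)134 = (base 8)206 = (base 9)158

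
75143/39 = 1926 + 29/39 ≈ 1926.74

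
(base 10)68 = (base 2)1000100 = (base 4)1010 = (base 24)2k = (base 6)152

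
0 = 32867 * 0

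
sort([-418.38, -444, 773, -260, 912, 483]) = [-444, -418.38, -260, 483, 773, 912]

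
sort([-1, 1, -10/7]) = [-10/7, -1, 1]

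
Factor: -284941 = -1 * 107^1 * 2663^1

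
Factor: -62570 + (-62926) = -1*2^3*3^3*7^1*83^1 = -125496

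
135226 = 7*19318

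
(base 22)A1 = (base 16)DD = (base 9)265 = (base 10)221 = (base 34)6H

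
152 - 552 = -400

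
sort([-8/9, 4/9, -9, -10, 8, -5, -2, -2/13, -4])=[-10, -9, -5, -4, -2, -8/9, -2/13, 4/9, 8]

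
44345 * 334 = 14811230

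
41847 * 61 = 2552667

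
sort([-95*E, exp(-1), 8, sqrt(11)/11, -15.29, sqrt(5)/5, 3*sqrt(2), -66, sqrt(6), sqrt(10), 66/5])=[-95*E, -66, -15.29, sqrt(11)/11, exp(-1), sqrt(5)/5, sqrt(6), sqrt(10), 3*sqrt(2), 8, 66/5]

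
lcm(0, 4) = 0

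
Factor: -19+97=2^1*3^1*13^1=78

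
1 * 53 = 53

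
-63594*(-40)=2543760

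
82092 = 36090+46002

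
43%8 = 3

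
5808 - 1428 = 4380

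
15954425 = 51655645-35701220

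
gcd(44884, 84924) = 28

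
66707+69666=136373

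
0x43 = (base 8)103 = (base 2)1000011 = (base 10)67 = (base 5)232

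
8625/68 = 126 + 57/68 ≈ 126.84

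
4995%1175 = 295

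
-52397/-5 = 10479 + 2/5 = 10479.40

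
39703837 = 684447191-644743354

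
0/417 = 0 = 0.00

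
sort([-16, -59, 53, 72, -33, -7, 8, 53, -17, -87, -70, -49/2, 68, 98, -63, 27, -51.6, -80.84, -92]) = [-92, -87, -80.84, -70, -63, -59, -51.6, -33, -49/2, -17, -16, -7, 8, 27, 53, 53, 68, 72, 98]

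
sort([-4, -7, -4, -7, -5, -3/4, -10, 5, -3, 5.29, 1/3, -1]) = [-10, -7, -7, -5, -4, -4, -3, -1, -3/4, 1/3, 5, 5.29]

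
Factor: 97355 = 5^1 * 19471^1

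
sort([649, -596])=[-596, 649]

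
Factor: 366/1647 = 2^1*3^(-2) = 2/9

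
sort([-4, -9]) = [-9, -4]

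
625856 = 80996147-80370291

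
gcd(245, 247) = 1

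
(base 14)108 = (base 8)314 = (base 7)411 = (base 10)204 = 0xcc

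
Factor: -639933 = -1*3^1*7^1*31^1*983^1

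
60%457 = 60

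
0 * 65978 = 0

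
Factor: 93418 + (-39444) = 2^1*26987^1 = 53974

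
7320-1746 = 5574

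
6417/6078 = 1 + 113/2026 ≈ 1.06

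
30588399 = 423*72313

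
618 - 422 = 196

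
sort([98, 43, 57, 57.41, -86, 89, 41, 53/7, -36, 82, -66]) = [-86, -66, -36, 53/7, 41, 43, 57, 57.41, 82, 89, 98]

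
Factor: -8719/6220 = -1*2^(-2)*5^(-1)*311^(-1)*8719^1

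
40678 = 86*473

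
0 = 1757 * 0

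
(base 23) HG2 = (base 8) 22223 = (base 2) 10010010010011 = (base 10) 9363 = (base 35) 7MI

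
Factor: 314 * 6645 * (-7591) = -1 * 2^1 * 3^1 * 5^1 * 157^1 * 443^1 * 7591^1 = -15838849230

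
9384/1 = 9384 = 9384.00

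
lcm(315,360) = 2520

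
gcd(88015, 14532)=1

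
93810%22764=2754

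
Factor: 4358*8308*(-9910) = -1*2^4*5^1*31^1*67^1*991^1*2179^1 = -358804076240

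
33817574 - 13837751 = 19979823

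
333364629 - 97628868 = 235735761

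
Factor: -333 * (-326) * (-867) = -1 * 2^1 * 3^3 * 17^2 * 37^1 * 163^1 = -94119786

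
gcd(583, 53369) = 1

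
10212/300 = 851/25 = 34.04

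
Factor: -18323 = -1*73^1*251^1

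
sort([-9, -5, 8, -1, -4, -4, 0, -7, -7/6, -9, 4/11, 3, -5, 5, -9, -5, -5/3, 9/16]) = [-9, -9, -9, -7, -5, -5, -5, -4, -4, -5/3, -7/6, -1, 0, 4/11, 9/16, 3, 5, 8]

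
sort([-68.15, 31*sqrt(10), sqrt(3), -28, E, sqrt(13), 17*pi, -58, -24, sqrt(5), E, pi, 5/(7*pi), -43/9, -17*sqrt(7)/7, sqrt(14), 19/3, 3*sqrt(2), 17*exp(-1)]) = [-68.15, -58, -28, -24, -17*sqrt(7)/7, -43/9, 5/(7*pi), sqrt(3), sqrt(5), E, E, pi, sqrt(13), sqrt(14), 3*sqrt(2), 17*exp(-1), 19/3, 17*pi, 31*sqrt(10)]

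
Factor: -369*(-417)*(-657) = -1*3^5*41^1*73^1*139^1 = -101094561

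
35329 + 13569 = 48898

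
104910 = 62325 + 42585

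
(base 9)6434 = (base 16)1279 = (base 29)5i2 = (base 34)433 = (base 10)4729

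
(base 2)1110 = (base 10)14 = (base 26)e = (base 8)16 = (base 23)e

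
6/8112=1/1352 ≈ 0.000740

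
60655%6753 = 6631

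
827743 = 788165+39578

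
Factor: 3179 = 11^1*17^2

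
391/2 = 195 + 1/2 = 195.50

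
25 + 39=64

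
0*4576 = 0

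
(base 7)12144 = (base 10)3168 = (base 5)100133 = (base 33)2u0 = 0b110001100000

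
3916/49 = 79 + 45/49≈79.92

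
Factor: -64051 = -1 * 13^2 * 379^1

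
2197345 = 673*3265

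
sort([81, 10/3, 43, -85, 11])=[-85, 10/3, 11, 43, 81]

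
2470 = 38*65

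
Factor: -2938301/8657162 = -1*2^(-1)*2938301^1*4328581^(-1)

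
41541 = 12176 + 29365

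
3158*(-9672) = -30544176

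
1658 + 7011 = 8669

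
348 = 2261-1913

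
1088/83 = 13+9/83 ≈ 13.11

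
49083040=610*80464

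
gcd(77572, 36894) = 946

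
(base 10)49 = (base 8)61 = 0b110001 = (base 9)54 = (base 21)27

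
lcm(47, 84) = 3948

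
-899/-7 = 128 + 3/7 ≈ 128.43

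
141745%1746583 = 141745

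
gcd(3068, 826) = 118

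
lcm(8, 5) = 40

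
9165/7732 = 1 + 1433/7732 ≈ 1.19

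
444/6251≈0.0710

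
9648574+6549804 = 16198378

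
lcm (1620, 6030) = 108540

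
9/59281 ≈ 0.000152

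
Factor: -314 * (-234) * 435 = 2^2 * 3^3 * 5^1 * 13^1 * 29^1 * 157^1 = 31962060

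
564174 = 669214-105040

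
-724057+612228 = -111829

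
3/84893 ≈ 0.0000353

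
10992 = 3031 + 7961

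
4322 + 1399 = 5721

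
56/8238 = 28/4119 ≈ 0.00680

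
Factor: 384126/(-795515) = -1 * 2^1 * 3^1 * 5^(-1) * 7^(-2) * 17^(-1) * 73^1 * 191^(-1) * 877^1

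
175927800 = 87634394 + 88293406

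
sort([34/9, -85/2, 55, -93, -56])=[-93, -56, -85/2, 34/9, 55]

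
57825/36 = 6425/4 = 1606.25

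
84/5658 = 14/943 ≈ 0.0148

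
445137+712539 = 1157676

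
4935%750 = 435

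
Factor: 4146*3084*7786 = 2^4*3^2*17^1*229^1*257^1*691^1 = 99553851504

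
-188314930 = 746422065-934736995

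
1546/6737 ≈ 0.229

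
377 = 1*377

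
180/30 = 6 = 6.00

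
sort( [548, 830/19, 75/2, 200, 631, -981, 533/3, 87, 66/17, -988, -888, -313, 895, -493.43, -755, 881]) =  [-988, -981, -888, -755, -493.43, -313, 66/17, 75/2, 830/19, 87, 533/3, 200, 548, 631, 881, 895]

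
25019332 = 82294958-57275626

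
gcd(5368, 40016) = 488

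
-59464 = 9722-69186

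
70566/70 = 35283/35 ≈ 1008.09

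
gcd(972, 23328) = 972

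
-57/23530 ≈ -0.00242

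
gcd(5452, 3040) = 4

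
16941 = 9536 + 7405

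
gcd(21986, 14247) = 1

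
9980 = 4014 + 5966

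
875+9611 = 10486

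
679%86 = 77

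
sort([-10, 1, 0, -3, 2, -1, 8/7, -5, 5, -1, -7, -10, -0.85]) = [-10, -10, -7, -5, -3, -1, -1, -0.85, 0, 1, 8/7, 2, 5]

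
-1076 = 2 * (-538)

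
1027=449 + 578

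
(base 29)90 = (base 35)7g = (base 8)405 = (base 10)261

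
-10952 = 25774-36726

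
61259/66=928 + 1/6 ≈ 928.17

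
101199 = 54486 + 46713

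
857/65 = 13+12/65 ≈ 13.18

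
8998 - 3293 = 5705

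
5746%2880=2866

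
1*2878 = 2878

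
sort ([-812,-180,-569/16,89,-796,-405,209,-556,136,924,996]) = [-812,-796,-556,-405,-180,-569/16,89,136,209,924,996]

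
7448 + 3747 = 11195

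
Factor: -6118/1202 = -1 * 7^1 * 19^1 * 23^1 * 601^(-1) = -3059/601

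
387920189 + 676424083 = 1064344272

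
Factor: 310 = 2^1 * 5^1 * 31^1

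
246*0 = 0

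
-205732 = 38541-244273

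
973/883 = 1 + 90/883 ≈ 1.10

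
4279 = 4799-520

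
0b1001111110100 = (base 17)10b8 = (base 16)13f4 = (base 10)5108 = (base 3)21000012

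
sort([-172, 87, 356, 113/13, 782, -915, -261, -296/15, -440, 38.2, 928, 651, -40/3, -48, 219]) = [-915, -440, -261, -172, -48, -296/15, -40/3, 113/13, 38.2, 87, 219, 356, 651, 782, 928]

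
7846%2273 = 1027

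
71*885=62835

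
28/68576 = 7/17144 ≈ 0.000408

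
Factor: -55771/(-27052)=2^(-2) * 43^1 * 1297^1 * 6763^(-1)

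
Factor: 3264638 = 2^1 * 13^1 * 307^1 * 409^1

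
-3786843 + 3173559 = -613284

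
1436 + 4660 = 6096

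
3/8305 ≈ 0.000361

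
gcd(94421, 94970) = 1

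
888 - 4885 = -3997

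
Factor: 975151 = 975151^1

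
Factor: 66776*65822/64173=2^4*3^(-1)*17^1*491^1*21391^(-1)*32911^1=4395329872/64173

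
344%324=20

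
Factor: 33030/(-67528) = -1*2^(-2)*3^2*5^1*23^(-1) = -45/92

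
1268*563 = 713884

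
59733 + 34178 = 93911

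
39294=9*4366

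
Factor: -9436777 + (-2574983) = -1*2^4*3^3*5^1*67^1*83^1 = -12011760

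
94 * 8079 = 759426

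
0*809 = 0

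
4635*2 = 9270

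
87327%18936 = 11583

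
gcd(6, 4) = 2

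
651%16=11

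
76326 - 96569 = -20243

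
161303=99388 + 61915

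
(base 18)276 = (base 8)1414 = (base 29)qq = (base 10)780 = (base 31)p5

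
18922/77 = 245+57/77 ≈ 245.74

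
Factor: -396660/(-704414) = 2^1 * 3^1 * 5^1 * 11^1 * 97^(-1) * 601^1 * 3631^(-1) = 198330/352207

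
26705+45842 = 72547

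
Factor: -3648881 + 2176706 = -1 * 3^4 * 5^2 * 727^1 = -1472175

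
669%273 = 123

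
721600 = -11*(-65600)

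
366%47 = 37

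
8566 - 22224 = -13658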